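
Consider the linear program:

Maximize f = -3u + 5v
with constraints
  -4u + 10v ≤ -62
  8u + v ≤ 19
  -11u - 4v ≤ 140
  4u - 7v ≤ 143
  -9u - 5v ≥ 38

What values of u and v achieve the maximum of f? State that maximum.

Vertices and f = -3u + 5v:
  (-64/7, -69/7) → f = -153/7
  (-7/11, -71/11) → f = -334/11
  (23/5, -89/5) → f = -514/5
  (133/31, -475/31) → f = -2774/31
  (-136/31, -711/31) → f = -3147/31

The binding constraints are -4u + 10v = -62 and -11u - 4v = 140.
Solving simultaneously gives u = -64/7, v = -69/7.

u = -64/7, v = -69/7, maximum f = -153/7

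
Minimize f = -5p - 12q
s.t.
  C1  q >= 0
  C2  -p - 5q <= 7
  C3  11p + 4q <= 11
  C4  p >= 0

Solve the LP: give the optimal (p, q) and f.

Extreme points and f = -5p - 12q:
  (1, 0) → f = -5
  (0, 0) → f = 0
  (0, 11/4) → f = -33

p = 0, q = 11/4, minimum f = -33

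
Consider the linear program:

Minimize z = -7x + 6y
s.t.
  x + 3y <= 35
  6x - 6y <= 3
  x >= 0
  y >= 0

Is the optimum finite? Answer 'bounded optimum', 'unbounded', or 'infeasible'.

Corner points and z = -7x + 6y:
  (73/8, 69/8) → z = -97/8
  (0, 35/3) → z = 70
  (1/2, 0) → z = -7/2
  (0, 0) → z = 0
The feasible region has finitely many vertices and no improving ray; the minimum is -97/8 at (73/8, 69/8).

bounded optimum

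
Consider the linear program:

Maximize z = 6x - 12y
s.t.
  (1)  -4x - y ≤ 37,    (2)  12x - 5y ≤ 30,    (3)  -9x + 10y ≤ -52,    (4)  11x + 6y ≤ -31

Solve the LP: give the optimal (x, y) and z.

Vertices and z = 6x - 12y:
  (-155/32, -141/8) → z = 2919/16
  (-318/49, -541/49) → z = 4584/49
  (25/127, -702/127) → z = 8574/127
  (1/82, -851/164) → z = 2556/41

x = -155/32, y = -141/8, maximum z = 2919/16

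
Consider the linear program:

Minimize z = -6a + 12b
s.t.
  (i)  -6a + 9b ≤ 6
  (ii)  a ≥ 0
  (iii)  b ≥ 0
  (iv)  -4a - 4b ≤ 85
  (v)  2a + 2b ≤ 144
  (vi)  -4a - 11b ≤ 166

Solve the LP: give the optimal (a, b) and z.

At the optimal vertex, b = 0 and 2a + 2b = 144.
Solving simultaneously gives a = 72, b = 0.

a = 72, b = 0, minimum z = -432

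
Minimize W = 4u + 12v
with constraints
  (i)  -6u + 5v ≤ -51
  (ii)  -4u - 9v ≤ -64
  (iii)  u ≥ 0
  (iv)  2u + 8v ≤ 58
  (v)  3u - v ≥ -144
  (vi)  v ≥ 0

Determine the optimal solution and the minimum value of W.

Corner points and W = 4u + 12v:
  (779/74, 90/37) → W = 2638/37
  (349/29, 123/29) → W = 2872/29
  (16, 0) → W = 64
  (29, 0) → W = 116

At the optimal vertex, -4u - 9v = -64 and v = 0.
Solving simultaneously gives u = 16, v = 0.

u = 16, v = 0, minimum W = 64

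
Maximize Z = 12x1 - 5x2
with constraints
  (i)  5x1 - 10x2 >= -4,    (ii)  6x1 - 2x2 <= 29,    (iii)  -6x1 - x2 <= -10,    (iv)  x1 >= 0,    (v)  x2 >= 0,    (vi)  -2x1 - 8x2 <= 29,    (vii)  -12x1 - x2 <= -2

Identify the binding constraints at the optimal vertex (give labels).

(ii) and (v)

Feasible corners and Z = 12x1 - 5x2:
  (149/25, 169/50) → Z = 2731/50
  (96/65, 74/65) → Z = 782/65
  (29/6, 0) → Z = 58
  (5/3, 0) → Z = 20

The maximum is at (29/6, 0). Substituting into each constraint, equality holds for (ii) and (v); the remaining constraints have slack.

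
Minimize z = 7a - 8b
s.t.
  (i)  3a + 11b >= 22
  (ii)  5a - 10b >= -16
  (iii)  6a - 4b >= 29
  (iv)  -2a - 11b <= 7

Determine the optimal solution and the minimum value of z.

a = 177/20, b = 241/40, minimum z = 55/4

Extreme points and z = 7a - 8b:
  (407/78, 15/26) → z = 2489/78
  (29, -65/11) → z = 2753/11
  (177/20, 241/40) → z = 55/4
The feasible region is unbounded (it extends along (2, 1), (11, -2)), but z strictly increases along every unbounded feasible direction, so there is no improving ray and the minimum is attained at a vertex.

At the optimal vertex, 5a - 10b = -16 and 6a - 4b = 29.
Solving simultaneously gives a = 177/20, b = 241/40.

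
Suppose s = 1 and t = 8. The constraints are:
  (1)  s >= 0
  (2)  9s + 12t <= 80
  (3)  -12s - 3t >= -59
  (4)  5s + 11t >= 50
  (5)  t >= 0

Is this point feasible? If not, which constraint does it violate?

Constraint (2): 9s + 12t = 105, which is not ≤ 80. All other constraints are satisfied.

not feasible — violates (2)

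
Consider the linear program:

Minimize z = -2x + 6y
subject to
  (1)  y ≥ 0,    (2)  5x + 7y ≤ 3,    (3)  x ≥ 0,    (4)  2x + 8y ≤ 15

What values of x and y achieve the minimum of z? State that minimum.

Vertices and z = -2x + 6y:
  (3/5, 0) → z = -6/5
  (0, 0) → z = 0
  (0, 3/7) → z = 18/7

The binding constraints are y = 0 and 5x + 7y = 3.
Solving simultaneously gives x = 3/5, y = 0.

x = 3/5, y = 0, minimum z = -6/5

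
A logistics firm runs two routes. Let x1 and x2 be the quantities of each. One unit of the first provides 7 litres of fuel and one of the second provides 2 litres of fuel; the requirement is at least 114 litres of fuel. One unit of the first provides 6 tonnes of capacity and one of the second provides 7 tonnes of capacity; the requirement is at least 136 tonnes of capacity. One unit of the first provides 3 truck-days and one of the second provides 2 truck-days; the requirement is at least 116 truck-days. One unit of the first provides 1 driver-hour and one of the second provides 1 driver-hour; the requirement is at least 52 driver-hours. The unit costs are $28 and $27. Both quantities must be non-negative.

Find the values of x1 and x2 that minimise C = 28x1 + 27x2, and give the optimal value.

Feasible corners and C = 28x1 + 27x2:
  (0, 58) → C = 1566
  (52, 0) → C = 1456
  (12, 40) → C = 1416
The feasible region is unbounded (it extends along (0, 1), (1, 0)), but C strictly increases along every unbounded feasible direction, so there is no improving ray and the minimum is attained at a vertex.

The optimum lies where 3x1 + 2x2 = 116 and x1 + x2 = 52.
Solving simultaneously gives x1 = 12, x2 = 40.

x1 = 12, x2 = 40, minimum C = 1416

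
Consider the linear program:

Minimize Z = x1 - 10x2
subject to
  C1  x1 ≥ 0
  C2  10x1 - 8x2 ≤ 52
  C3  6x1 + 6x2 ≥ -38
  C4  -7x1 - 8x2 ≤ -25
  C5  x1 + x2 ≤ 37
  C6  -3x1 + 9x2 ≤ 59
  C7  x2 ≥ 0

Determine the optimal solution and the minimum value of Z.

Corner points and Z = x1 - 10x2:
  (0, 25/8) → Z = -125/4
  (0, 59/9) → Z = -590/9
  (470/33, 373/33) → Z = -3260/33
  (26/5, 0) → Z = 26/5
  (25/7, 0) → Z = 25/7

At the optimal vertex, 10x1 - 8x2 = 52 and -3x1 + 9x2 = 59.
Solving simultaneously gives x1 = 470/33, x2 = 373/33.

x1 = 470/33, x2 = 373/33, minimum Z = -3260/33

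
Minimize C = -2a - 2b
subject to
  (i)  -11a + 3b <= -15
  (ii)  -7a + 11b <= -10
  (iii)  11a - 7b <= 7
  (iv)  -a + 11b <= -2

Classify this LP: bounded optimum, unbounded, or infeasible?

The boundaries -11a + 3b = -15 and -a + 11b = -2 meet at (159/118, -7/118), but that point violates 11a - 7b ≤ 7. Every candidate vertex is excluded by some other constraint, so the feasible region is empty.

infeasible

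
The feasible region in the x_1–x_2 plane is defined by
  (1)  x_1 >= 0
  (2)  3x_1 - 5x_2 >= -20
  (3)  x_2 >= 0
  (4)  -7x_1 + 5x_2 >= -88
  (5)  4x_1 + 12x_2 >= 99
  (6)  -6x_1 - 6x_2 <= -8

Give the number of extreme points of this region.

3

The feasible vertices (each the meet of two boundaries and inside every other half-plane) are:
  (27, 101/5)
  (255/56, 377/56)
  (1551/104, 341/104)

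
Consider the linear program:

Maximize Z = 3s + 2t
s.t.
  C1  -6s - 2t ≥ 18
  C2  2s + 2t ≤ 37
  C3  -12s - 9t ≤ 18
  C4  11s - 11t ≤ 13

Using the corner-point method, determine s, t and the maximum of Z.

s = -55/4, t = 129/4, maximum Z = 93/4

At the optimal vertex, -6s - 2t = 18 and 2s + 2t = 37.
Solving simultaneously gives s = -55/4, t = 129/4.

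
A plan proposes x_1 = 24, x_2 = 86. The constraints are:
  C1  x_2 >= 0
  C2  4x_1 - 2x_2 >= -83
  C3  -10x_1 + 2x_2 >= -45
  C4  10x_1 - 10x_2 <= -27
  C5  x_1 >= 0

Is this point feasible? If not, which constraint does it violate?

Constraint C3: -10x_1 + 2x_2 = -68, which is not ≥ -45. All other constraints are satisfied.

not feasible — violates C3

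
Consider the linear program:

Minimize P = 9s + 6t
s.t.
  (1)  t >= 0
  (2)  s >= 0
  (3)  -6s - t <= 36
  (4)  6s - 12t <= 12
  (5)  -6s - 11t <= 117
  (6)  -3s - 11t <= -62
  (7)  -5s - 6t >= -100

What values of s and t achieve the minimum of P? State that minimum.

Extreme points and P = 9s + 6t:
  (0, 62/11) → P = 372/11
  (0, 50/3) → P = 100
  (146/17, 56/17) → P = 1650/17
  (53/4, 45/8) → P = 153

At the optimal vertex, s = 0 and -3s - 11t = -62.
Solving simultaneously gives s = 0, t = 62/11.

s = 0, t = 62/11, minimum P = 372/11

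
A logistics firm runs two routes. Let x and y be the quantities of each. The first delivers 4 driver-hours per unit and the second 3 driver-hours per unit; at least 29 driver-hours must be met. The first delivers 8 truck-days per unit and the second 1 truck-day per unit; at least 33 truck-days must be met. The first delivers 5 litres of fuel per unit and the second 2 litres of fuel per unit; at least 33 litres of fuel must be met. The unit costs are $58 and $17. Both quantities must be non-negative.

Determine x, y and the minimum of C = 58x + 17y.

x = 3, y = 9, minimum C = 327

The feasible region is unbounded (it extends along (0, 1), (1, 0)), but C strictly increases along every unbounded feasible direction, so there is no improving ray and the minimum is attained at a vertex.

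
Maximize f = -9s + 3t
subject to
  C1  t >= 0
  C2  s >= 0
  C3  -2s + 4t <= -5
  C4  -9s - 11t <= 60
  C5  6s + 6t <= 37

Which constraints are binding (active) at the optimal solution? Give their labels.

C1 and C3

Corner points and f = -9s + 3t:
  (5/2, 0) → f = -45/2
  (37/6, 0) → f = -111/2
  (89/18, 11/9) → f = -245/6

The maximum is at (5/2, 0). Substituting into each constraint, equality holds for C1 and C3; the remaining constraints have slack.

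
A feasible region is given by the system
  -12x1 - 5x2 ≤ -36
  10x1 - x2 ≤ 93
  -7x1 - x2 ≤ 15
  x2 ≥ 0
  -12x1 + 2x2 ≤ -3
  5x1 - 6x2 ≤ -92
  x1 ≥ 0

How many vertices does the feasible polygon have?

Pairwise boundary intersections that survive every other constraint:
  (183/8, 543/4)
  (130/11, 277/11)
  (101/31, 1119/62)

3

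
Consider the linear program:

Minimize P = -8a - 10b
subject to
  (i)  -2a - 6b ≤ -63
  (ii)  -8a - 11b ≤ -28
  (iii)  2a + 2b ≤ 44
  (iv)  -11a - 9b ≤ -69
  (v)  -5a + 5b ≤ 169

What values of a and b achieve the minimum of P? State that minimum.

a = -59/10, b = 279/10, minimum P = -1159/5

Feasible corners and P = -8a - 10b:
  (69/4, 19/4) → P = -371/2
  (-51/16, 185/16) → P = -721/8
  (-59/10, 279/10) → P = -1159/5
  (-294/25, 551/25) → P = -3158/25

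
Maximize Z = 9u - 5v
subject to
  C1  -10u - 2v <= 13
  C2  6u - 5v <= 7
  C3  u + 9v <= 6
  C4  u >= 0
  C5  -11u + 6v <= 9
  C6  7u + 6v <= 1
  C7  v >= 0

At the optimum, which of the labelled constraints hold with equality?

Corner points and Z = 9u - 5v:
  (0, 1/6) → Z = -5/6
  (0, 0) → Z = 0
  (1/7, 0) → Z = 9/7

The maximum is at (1/7, 0). Substituting into each constraint, equality holds for C6 and C7; the remaining constraints have slack.

C6 and C7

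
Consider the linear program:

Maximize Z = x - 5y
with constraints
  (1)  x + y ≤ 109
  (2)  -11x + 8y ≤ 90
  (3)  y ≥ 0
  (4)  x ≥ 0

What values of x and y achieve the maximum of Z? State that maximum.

Feasible corners and Z = x - 5y:
  (782/19, 1289/19) → Z = -5663/19
  (109, 0) → Z = 109
  (0, 45/4) → Z = -225/4
  (0, 0) → Z = 0

At the optimal vertex, x + y = 109 and y = 0.
Solving simultaneously gives x = 109, y = 0.

x = 109, y = 0, maximum Z = 109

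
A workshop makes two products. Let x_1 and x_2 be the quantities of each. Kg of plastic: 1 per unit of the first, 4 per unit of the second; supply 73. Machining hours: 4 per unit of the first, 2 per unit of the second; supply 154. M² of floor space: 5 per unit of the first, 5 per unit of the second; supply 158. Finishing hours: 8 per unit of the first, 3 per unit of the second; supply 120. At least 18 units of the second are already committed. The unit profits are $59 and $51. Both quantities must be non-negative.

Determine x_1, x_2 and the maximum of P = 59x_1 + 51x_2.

x_1 = 1, x_2 = 18, maximum P = 977

Corner points and P = 59x_1 + 51x_2:
  (0, 73/4) → P = 3723/4
  (0, 18) → P = 918
  (1, 18) → P = 977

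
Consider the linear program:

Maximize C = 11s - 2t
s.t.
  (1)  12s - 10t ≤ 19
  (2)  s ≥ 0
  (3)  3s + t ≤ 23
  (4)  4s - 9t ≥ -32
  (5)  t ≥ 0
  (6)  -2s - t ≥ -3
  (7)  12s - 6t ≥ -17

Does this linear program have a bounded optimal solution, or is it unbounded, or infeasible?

bounded optimum

Corner points and C = 11s - 2t:
  (0, 0) → C = 0
  (0, 17/6) → C = -17/3
  (3/2, 0) → C = 33/2
  (1/24, 35/12) → C = -43/8
The feasible region has finitely many vertices and no improving ray; the maximum is 33/2 at (3/2, 0).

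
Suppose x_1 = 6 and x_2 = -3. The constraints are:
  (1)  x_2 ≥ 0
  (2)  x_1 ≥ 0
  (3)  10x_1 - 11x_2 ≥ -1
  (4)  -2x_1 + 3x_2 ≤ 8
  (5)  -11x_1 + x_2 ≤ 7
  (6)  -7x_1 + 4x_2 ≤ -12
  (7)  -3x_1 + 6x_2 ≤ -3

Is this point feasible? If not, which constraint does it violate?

Constraint (1): x_2 = -3, which is not ≥ 0. All other constraints are satisfied.

not feasible — violates (1)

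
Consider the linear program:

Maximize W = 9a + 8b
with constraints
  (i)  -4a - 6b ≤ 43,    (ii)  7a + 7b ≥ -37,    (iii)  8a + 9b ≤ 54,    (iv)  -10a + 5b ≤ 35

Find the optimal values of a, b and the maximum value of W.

a = 237/4, b = -140/3, maximum W = 1919/12

Corner points and W = 9a + 8b:
  (79/14, -153/14) → W = -513/14
  (237/4, -140/3) → W = 1919/12
  (-86/21, -25/21) → W = -974/21
  (-9/26, 82/13) → W = 1231/26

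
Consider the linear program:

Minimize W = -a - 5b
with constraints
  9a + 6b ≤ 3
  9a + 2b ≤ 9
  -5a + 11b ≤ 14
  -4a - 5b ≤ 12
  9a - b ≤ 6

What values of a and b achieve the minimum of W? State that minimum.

a = -17/43, b = 47/43, minimum W = -218/43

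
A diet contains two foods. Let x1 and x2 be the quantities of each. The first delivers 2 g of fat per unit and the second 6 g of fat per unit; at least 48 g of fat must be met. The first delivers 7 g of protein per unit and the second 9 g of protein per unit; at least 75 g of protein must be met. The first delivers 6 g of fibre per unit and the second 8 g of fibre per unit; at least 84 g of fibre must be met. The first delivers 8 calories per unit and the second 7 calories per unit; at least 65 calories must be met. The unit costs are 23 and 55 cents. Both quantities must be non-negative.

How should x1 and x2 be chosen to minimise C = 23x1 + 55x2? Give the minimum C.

x1 = 6, x2 = 6, minimum C = 468

Feasible corners and C = 23x1 + 55x2:
  (0, 21/2) → C = 1155/2
  (24, 0) → C = 552
  (6, 6) → C = 468
The feasible region is unbounded (it extends along (0, 1), (1, 0)), but C strictly increases along every unbounded feasible direction, so there is no improving ray and the minimum is attained at a vertex.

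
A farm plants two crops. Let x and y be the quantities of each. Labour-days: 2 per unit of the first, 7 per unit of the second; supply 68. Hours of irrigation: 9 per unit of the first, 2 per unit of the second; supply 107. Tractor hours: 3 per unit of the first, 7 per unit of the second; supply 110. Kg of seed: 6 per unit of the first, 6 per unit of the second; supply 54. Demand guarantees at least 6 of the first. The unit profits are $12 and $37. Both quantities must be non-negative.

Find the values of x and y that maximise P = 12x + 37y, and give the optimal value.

x = 6, y = 3, maximum P = 183

Corner points and P = 12x + 37y:
  (9, 0) → P = 108
  (6, 0) → P = 72
  (6, 3) → P = 183

The binding constraints are 6x + 6y = 54 and x = 6.
Solving simultaneously gives x = 6, y = 3.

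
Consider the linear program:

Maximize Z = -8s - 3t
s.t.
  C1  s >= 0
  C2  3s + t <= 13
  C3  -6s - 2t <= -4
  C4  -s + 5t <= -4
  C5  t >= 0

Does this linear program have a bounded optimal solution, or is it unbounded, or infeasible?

Extreme points and Z = -8s - 3t:
  (69/16, 1/16) → Z = -555/16
  (13/3, 0) → Z = -104/3
  (4, 0) → Z = -32
The feasible region has finitely many vertices and no improving ray; the maximum is -32 at (4, 0).

bounded optimum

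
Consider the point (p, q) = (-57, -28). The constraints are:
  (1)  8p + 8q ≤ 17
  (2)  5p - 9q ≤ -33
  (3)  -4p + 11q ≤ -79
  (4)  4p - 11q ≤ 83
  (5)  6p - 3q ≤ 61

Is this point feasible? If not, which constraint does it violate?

(1): -680 ≤ 17 ✓
(2): -33 ≤ -33 ✓
(3): -80 ≤ -79 ✓
(4): 80 ≤ 83 ✓
(5): -258 ≤ 61 ✓

feasible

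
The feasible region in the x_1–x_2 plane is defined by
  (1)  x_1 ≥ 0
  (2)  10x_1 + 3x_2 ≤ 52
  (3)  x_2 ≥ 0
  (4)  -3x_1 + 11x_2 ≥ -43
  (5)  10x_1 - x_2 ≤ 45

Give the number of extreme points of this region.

Intersecting each pair of boundary lines and keeping only the points that satisfy every inequality leaves:
  (0, 52/3)
  (0, 0)
  (187/40, 7/4)
  (9/2, 0)

4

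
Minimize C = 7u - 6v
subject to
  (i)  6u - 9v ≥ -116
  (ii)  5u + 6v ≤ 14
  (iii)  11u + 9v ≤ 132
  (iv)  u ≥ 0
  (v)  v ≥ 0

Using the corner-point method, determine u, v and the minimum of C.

u = 0, v = 7/3, minimum C = -14

Vertices and C = 7u - 6v:
  (0, 7/3) → C = -14
  (14/5, 0) → C = 98/5
  (0, 0) → C = 0

At the optimal vertex, 5u + 6v = 14 and u = 0.
Solving simultaneously gives u = 0, v = 7/3.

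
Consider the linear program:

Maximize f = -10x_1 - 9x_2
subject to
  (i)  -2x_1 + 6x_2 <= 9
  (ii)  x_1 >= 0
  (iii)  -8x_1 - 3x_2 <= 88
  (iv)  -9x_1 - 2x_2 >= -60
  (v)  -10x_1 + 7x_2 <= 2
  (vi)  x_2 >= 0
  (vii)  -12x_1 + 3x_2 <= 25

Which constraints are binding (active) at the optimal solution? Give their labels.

(ii) and (vi)

Vertices and f = -10x_1 - 9x_2:
  (171/29, 201/58) → f = -5229/58
  (51/46, 43/23) → f = -642/23
  (0, 2/7) → f = -18/7
  (0, 0) → f = 0
  (20/3, 0) → f = -200/3

The maximum is at (0, 0). Substituting into each constraint, equality holds for (ii) and (vi); the remaining constraints have slack.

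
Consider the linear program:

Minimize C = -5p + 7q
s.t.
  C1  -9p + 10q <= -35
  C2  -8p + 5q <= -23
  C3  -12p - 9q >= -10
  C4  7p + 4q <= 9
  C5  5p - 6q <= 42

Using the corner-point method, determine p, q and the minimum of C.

Feasible corners and C = -5p + 7q:
  (11/7, -73/35) → C = -786/35
  (415/201, -110/67) → C = -4385/201
  (-72/23, -221/23) → C = -1187/23
  (41/15, -38/15) → C = -157/5
  (111/31, -249/62) → C = -2853/62

The binding constraints are -8p + 5q = -23 and 5p - 6q = 42.
Solving simultaneously gives p = -72/23, q = -221/23.

p = -72/23, q = -221/23, minimum C = -1187/23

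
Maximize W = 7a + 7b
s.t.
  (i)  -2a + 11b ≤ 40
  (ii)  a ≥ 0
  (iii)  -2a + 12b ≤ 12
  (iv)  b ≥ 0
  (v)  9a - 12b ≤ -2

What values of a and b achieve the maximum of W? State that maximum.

a = 10/7, b = 26/21, maximum W = 56/3

Vertices and W = 7a + 7b:
  (0, 1) → W = 7
  (0, 1/6) → W = 7/6
  (10/7, 26/21) → W = 56/3

The binding constraints are -2a + 12b = 12 and 9a - 12b = -2.
Solving simultaneously gives a = 10/7, b = 26/21.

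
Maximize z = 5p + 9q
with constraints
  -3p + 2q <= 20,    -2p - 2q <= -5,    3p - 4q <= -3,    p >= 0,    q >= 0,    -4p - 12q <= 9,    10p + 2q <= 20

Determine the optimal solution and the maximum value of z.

p = 0, q = 10, maximum z = 90

Extreme points and z = 5p + 9q:
  (0, 10) → z = 90
  (1, 3/2) → z = 37/2
  (0, 5/2) → z = 45/2
  (37/23, 45/23) → z = 590/23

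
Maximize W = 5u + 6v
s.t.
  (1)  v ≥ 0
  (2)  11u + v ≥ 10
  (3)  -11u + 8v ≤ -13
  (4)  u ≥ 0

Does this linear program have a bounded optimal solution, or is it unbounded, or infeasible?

From the feasible point (13/11, 0), moving in the direction (1, 0) keeps every constraint satisfied while W increases without bound.

unbounded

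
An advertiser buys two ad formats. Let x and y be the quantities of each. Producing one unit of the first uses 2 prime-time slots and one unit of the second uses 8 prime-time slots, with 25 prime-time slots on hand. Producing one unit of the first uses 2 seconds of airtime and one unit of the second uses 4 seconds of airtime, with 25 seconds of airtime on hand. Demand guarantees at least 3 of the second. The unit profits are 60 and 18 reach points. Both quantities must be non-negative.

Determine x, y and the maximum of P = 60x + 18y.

x = 1/2, y = 3, maximum P = 84

Vertices and P = 60x + 18y:
  (0, 25/8) → P = 225/4
  (0, 3) → P = 54
  (1/2, 3) → P = 84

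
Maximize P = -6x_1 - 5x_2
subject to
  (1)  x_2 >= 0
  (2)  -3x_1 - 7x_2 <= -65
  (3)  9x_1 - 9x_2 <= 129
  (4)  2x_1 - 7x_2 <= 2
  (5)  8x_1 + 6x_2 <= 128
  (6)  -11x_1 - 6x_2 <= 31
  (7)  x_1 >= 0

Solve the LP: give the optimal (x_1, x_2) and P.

Feasible corners and P = -6x_1 - 5x_2:
  (253/19, 68/19) → P = -1858/19
  (0, 65/7) → P = -325/7
  (0, 64/3) → P = -320/3

The optimum lies where -3x_1 - 7x_2 = -65 and x_1 = 0.
Solving simultaneously gives x_1 = 0, x_2 = 65/7.

x_1 = 0, x_2 = 65/7, maximum P = -325/7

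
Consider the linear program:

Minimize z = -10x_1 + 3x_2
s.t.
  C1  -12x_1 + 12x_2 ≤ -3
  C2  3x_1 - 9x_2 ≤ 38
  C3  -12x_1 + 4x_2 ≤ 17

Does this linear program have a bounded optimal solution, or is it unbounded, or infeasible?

unbounded

From the feasible point (-9/4, -5/2), moving in the direction (9, 3) keeps every constraint satisfied while z decreases without bound.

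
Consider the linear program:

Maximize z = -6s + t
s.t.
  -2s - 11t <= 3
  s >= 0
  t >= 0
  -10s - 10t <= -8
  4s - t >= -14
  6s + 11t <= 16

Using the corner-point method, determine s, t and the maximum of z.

s = 0, t = 16/11, maximum z = 16/11

At the optimal vertex, s = 0 and 6s + 11t = 16.
Solving simultaneously gives s = 0, t = 16/11.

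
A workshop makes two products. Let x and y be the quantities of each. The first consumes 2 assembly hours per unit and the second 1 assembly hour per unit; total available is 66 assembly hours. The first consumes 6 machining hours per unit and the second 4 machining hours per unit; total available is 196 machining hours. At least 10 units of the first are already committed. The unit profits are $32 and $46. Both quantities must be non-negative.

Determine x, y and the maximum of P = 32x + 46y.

x = 10, y = 34, maximum P = 1884

Vertices and P = 32x + 46y:
  (98/3, 0) → P = 3136/3
  (10, 0) → P = 320
  (10, 34) → P = 1884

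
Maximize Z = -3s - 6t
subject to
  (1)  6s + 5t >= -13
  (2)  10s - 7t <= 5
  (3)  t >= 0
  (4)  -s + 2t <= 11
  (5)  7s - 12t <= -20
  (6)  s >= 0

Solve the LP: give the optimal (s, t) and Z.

Corner points and Z = -3s - 6t:
  (87/13, 115/13) → Z = -951/13
  (200/71, 235/71) → Z = -2010/71
  (0, 11/2) → Z = -33
  (0, 5/3) → Z = -10

The binding constraints are 7s - 12t = -20 and s = 0.
Solving simultaneously gives s = 0, t = 5/3.

s = 0, t = 5/3, maximum Z = -10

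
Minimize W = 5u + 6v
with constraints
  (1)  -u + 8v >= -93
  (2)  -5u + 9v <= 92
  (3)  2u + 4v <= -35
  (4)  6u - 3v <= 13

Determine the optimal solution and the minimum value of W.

u = -1573/31, v = -557/31, minimum W = -11207/31

At the optimal vertex, -u + 8v = -93 and -5u + 9v = 92.
Solving simultaneously gives u = -1573/31, v = -557/31.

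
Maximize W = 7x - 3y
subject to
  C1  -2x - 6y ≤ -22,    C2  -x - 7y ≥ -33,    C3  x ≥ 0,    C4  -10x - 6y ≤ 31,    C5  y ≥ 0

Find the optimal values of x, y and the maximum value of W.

x = 33, y = 0, maximum W = 231

Extreme points and W = 7x - 3y:
  (0, 11/3) → W = -11
  (11, 0) → W = 77
  (0, 33/7) → W = -99/7
  (33, 0) → W = 231

The binding constraints are -x - 7y = -33 and y = 0.
Solving simultaneously gives x = 33, y = 0.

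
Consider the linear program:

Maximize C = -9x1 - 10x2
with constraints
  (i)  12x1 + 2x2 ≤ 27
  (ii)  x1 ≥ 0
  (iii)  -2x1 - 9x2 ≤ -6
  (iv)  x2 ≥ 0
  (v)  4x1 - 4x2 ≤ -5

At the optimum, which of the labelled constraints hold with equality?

Extreme points and C = -9x1 - 10x2:
  (0, 27/2) → C = -135
  (7/4, 3) → C = -183/4
  (0, 5/4) → C = -25/2

The maximum is at (0, 5/4). Substituting into each constraint, equality holds for (ii) and (v); the remaining constraints have slack.

(ii) and (v)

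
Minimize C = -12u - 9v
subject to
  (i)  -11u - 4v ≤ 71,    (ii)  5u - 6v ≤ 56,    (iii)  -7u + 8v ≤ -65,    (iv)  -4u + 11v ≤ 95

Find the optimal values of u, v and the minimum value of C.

Corner points and C = -12u - 9v:
  (-101/43, -971/86) → C = 11163/86
  (-77/29, -303/29) → C = 3651/29
  (1186/31, 699/31) → C = -20523/31
  (295/9, 185/9) → C = -1735/3

u = 1186/31, v = 699/31, minimum C = -20523/31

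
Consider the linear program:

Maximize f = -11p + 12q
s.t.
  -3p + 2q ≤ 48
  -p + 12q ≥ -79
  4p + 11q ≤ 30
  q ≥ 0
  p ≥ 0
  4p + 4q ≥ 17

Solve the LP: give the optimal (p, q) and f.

Extreme points and f = -11p + 12q:
  (15/2, 0) → f = -165/2
  (67/28, 13/7) → f = -113/28
  (17/4, 0) → f = -187/4

p = 67/28, q = 13/7, maximum f = -113/28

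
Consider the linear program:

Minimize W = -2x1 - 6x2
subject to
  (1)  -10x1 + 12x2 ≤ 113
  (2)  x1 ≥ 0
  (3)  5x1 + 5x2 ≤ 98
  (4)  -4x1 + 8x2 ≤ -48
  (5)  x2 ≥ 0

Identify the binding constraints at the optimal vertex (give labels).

(3) and (4)

Vertices and W = -2x1 - 6x2:
  (256/15, 38/15) → W = -148/3
  (98/5, 0) → W = -196/5
  (12, 0) → W = -24

The minimum is at (256/15, 38/15). Substituting into each constraint, equality holds for (3) and (4); the remaining constraints have slack.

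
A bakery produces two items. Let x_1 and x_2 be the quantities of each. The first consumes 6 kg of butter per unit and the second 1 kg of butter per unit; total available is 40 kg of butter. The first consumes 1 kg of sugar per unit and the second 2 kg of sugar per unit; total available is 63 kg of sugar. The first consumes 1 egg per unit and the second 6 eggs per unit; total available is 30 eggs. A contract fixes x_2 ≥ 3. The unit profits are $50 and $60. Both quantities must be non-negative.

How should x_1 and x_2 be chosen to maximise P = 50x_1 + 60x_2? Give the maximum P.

Feasible corners and P = 50x_1 + 60x_2:
  (0, 5) → P = 300
  (0, 3) → P = 180
  (6, 4) → P = 540
  (37/6, 3) → P = 1465/3

x_1 = 6, x_2 = 4, maximum P = 540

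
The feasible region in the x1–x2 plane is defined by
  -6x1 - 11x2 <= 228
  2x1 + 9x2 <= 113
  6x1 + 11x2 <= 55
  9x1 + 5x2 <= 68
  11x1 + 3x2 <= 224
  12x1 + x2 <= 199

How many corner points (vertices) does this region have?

5

The feasible vertices (each the meet of two boundaries and inside every other half-plane) are:
  (-3295/32, 567/16)
  (2417/126, -655/21)
  (-187/8, 71/4)
  (473/69, 29/23)
  (309/17, -325/17)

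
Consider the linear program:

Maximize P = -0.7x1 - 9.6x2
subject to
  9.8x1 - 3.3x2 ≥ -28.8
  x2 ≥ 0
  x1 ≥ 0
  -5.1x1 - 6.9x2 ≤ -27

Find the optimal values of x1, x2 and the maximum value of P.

The feasible region is unbounded (it extends along (33, 98), (1, 0)), but P strictly decreases along every unbounded feasible direction, so there is no improving ray and the maximum is attained at a vertex.

At the optimal vertex, x2 = 0 and -5.1x1 - 6.9x2 = -27.
Solving simultaneously gives x1 = 90/17, x2 = 0.

x1 = 90/17, x2 = 0, maximum P = -63/17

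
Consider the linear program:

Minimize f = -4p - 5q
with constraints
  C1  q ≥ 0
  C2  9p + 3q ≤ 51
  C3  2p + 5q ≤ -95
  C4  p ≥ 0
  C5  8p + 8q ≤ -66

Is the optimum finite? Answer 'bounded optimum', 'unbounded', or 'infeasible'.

infeasible

The boundaries q = 0 and 2p + 5q = -95 meet at (-95/2, 0), but that point violates p ≥ 0. Every candidate vertex is excluded by some other constraint, so the feasible region is empty.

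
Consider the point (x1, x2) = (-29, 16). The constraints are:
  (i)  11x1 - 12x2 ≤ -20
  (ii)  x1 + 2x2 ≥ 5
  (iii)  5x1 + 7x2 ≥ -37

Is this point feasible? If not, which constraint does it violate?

not feasible — violates (ii)

Constraint (ii): x1 + 2x2 = 3, which is not ≥ 5. All other constraints are satisfied.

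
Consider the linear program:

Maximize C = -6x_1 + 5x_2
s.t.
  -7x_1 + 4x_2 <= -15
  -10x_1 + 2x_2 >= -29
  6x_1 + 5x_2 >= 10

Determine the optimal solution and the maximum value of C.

x_1 = 43/13, x_2 = 53/26, maximum C = -251/26

Corner points and C = -6x_1 + 5x_2:
  (43/13, 53/26) → C = -251/26
  (115/59, -20/59) → C = -790/59
  (165/62, -37/31) → C = -680/31

The binding constraints are -7x_1 + 4x_2 = -15 and -10x_1 + 2x_2 = -29.
Solving simultaneously gives x_1 = 43/13, x_2 = 53/26.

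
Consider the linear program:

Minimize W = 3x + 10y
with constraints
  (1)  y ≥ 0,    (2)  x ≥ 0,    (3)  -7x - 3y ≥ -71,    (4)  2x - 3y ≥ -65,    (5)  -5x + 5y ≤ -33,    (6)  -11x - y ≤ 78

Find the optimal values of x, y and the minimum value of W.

x = 33/5, y = 0, minimum W = 99/5

Feasible corners and W = 3x + 10y:
  (71/7, 0) → W = 213/7
  (33/5, 0) → W = 99/5
  (227/25, 62/25) → W = 1301/25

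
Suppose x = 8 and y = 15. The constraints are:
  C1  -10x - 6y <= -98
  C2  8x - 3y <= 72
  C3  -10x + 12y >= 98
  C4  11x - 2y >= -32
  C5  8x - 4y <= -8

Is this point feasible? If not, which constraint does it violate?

Constraint C5: 8x - 4y = 4, which is not ≤ -8. All other constraints are satisfied.

not feasible — violates C5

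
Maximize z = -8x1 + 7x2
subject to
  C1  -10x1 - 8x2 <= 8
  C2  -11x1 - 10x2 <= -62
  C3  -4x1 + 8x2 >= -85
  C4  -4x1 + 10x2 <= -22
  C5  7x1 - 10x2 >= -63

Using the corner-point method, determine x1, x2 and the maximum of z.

Extreme points and z = -8x1 + 7x2:
  (673/64, -687/128) → z = -15577/128
  (28/5, 1/25) → z = -1113/25
  (337/4, 63/2) → z = -907/2

The optimum lies where -11x1 - 10x2 = -62 and -4x1 + 10x2 = -22.
Solving simultaneously gives x1 = 28/5, x2 = 1/25.

x1 = 28/5, x2 = 1/25, maximum z = -1113/25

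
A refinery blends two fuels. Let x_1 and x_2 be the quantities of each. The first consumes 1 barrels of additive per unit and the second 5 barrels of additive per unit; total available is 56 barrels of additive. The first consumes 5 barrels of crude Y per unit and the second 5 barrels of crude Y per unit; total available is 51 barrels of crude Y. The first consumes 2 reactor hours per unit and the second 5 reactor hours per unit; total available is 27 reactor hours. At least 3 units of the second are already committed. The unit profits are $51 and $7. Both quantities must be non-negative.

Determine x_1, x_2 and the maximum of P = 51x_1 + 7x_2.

x_1 = 6, x_2 = 3, maximum P = 327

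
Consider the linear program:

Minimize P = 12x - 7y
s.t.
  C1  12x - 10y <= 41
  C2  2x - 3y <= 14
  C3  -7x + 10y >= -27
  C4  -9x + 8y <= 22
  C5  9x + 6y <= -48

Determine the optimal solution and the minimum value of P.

x = -218/17, y = -397/34, minimum P = -2453/34

Feasible corners and P = 12x - 7y:
  (-218/17, -397/34) → P = -2453/34
  (-53/22, -193/44) → P = 79/44
  (-86/21, -13/7) → P = -253/7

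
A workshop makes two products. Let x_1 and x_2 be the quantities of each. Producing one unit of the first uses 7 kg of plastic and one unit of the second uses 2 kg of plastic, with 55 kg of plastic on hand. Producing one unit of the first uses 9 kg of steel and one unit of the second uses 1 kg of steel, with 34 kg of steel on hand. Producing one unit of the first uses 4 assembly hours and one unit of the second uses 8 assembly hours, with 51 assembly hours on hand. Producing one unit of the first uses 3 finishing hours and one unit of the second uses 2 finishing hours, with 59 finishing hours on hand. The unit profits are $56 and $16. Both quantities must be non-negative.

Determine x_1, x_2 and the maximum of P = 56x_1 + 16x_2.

Vertices and P = 56x_1 + 16x_2:
  (0, 0) → P = 0
  (0, 51/8) → P = 102
  (34/9, 0) → P = 1904/9
  (13/4, 19/4) → P = 258

x_1 = 13/4, x_2 = 19/4, maximum P = 258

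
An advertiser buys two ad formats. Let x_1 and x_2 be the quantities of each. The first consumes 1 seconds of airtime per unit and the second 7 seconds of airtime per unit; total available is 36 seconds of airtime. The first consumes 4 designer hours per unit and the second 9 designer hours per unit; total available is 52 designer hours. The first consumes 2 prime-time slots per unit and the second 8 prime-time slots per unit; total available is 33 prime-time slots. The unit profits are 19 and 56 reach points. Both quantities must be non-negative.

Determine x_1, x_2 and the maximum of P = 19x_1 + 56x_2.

Corner points and P = 19x_1 + 56x_2:
  (0, 0) → P = 0
  (0, 33/8) → P = 231
  (13, 0) → P = 247
  (17/2, 2) → P = 547/2

The binding constraints are 4x_1 + 9x_2 = 52 and 2x_1 + 8x_2 = 33.
Solving simultaneously gives x_1 = 17/2, x_2 = 2.

x_1 = 17/2, x_2 = 2, maximum P = 547/2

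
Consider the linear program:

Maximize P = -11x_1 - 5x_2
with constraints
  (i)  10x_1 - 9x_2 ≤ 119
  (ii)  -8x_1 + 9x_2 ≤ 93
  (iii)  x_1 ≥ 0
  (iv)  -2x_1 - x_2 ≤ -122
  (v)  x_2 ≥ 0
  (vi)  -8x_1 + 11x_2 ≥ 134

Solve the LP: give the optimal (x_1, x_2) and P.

x_1 = 1005/26, x_2 = 581/13, maximum P = -16865/26

Extreme points and P = -11x_1 - 5x_2:
  (106, 941/9) → P = -15199/9
  (2515/38, 1146/19) → P = -39125/38
  (1005/26, 581/13) → P = -16865/26
  (604/15, 622/15) → P = -9754/15

At the optimal vertex, -8x_1 + 9x_2 = 93 and -2x_1 - x_2 = -122.
Solving simultaneously gives x_1 = 1005/26, x_2 = 581/13.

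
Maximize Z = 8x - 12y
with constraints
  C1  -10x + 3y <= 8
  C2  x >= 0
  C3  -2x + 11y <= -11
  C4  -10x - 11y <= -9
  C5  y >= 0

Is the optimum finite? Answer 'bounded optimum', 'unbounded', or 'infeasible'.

unbounded

From the feasible point (11/2, 0), moving in the direction (11, 2) keeps every constraint satisfied while Z increases without bound.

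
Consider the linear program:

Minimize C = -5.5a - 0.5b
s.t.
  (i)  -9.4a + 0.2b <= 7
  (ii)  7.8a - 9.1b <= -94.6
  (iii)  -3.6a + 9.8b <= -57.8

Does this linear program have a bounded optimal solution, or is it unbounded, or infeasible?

infeasible

The boundaries -9.4a + 0.2b = 7 and 7.8a - 9.1b = -94.6 meet at (-2239/4199, 41732/4199), but that point violates -3.6a + 9.8b ≤ -57.8. Every candidate vertex is excluded by some other constraint, so the feasible region is empty.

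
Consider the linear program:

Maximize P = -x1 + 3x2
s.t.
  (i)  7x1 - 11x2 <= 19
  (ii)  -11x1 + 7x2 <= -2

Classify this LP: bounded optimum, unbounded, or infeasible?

unbounded

From the feasible point (-37/24, -65/24), moving in the direction (11, 7) keeps every constraint satisfied while P increases without bound.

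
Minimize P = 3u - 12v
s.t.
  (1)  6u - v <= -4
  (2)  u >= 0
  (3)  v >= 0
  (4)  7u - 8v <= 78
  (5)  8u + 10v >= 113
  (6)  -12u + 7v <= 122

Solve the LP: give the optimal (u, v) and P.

Feasible corners and P = 3u - 12v:
  (73/68, 355/34) → P = -8301/68
  (47/15, 114/5) → P = -1321/5
  (0, 113/10) → P = -678/5
  (0, 122/7) → P = -1464/7

At the optimal vertex, 6u - v = -4 and -12u + 7v = 122.
Solving simultaneously gives u = 47/15, v = 114/5.

u = 47/15, v = 114/5, minimum P = -1321/5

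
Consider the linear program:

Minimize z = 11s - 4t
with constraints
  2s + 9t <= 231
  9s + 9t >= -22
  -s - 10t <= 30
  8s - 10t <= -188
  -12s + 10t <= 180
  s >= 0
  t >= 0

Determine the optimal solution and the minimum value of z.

s = 2, t = 102/5, minimum z = -298/5

Corner points and z = 11s - 4t:
  (309/46, 556/23) → z = -1049/46
  (345/64, 783/32) → z = -2469/64
  (2, 102/5) → z = -298/5

At the optimal vertex, 8s - 10t = -188 and -12s + 10t = 180.
Solving simultaneously gives s = 2, t = 102/5.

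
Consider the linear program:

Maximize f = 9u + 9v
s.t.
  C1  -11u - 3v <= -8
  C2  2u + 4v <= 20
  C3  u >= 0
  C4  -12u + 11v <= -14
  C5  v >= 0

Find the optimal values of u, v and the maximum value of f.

The binding constraints are 2u + 4v = 20 and v = 0.
Solving simultaneously gives u = 10, v = 0.

u = 10, v = 0, maximum f = 90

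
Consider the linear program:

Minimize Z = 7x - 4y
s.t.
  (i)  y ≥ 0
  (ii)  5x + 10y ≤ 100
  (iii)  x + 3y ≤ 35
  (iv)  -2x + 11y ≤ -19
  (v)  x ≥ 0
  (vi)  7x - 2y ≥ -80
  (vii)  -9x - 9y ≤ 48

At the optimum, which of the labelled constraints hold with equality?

(i) and (iv)

Vertices and Z = 7x - 4y:
  (20, 0) → Z = 140
  (19/2, 0) → Z = 133/2
  (86/5, 7/5) → Z = 574/5

The minimum is at (19/2, 0). Substituting into each constraint, equality holds for (i) and (iv); the remaining constraints have slack.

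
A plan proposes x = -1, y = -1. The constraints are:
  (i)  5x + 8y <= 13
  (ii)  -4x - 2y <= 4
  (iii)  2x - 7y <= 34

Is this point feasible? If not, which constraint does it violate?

not feasible — violates (ii)

Constraint (ii): -4x - 2y = 6, which is not ≤ 4. All other constraints are satisfied.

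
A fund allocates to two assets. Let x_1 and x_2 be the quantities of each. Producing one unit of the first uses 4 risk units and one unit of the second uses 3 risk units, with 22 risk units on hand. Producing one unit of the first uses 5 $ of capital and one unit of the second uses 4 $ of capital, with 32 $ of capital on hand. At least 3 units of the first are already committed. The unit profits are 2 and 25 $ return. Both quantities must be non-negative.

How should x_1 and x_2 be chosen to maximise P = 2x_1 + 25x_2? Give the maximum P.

x_1 = 3, x_2 = 10/3, maximum P = 268/3

Corner points and P = 2x_1 + 25x_2:
  (11/2, 0) → P = 11
  (3, 0) → P = 6
  (3, 10/3) → P = 268/3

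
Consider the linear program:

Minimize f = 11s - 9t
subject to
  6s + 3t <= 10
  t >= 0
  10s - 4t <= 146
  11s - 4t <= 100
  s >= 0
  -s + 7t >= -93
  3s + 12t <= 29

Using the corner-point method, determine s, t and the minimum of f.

s = 0, t = 29/12, minimum f = -87/4

Vertices and f = 11s - 9t:
  (5/3, 0) → f = 55/3
  (11/21, 16/7) → f = -311/21
  (0, 0) → f = 0
  (0, 29/12) → f = -87/4

At the optimal vertex, s = 0 and 3s + 12t = 29.
Solving simultaneously gives s = 0, t = 29/12.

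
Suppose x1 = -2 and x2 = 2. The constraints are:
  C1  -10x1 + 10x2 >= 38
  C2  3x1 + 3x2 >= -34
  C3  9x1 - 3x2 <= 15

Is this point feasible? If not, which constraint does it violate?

feasible

C1: 40 ≥ 38 ✓
C2: 0 ≥ -34 ✓
C3: -24 ≤ 15 ✓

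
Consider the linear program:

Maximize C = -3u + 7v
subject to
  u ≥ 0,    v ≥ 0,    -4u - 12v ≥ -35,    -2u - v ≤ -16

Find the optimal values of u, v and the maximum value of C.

Feasible corners and C = -3u + 7v:
  (35/4, 0) → C = -105/4
  (8, 0) → C = -24
  (157/20, 3/10) → C = -429/20

At the optimal vertex, -4u - 12v = -35 and -2u - v = -16.
Solving simultaneously gives u = 157/20, v = 3/10.

u = 157/20, v = 3/10, maximum C = -429/20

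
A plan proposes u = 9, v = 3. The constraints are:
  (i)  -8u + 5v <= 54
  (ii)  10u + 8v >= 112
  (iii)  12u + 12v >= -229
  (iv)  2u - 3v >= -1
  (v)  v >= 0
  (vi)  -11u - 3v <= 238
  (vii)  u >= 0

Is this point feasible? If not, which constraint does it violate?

feasible

(i): -57 ≤ 54 ✓
(ii): 114 ≥ 112 ✓
(iii): 144 ≥ -229 ✓
(iv): 9 ≥ -1 ✓
(v): 3 ≥ 0 ✓
(vi): -108 ≤ 238 ✓
(vii): 9 ≥ 0 ✓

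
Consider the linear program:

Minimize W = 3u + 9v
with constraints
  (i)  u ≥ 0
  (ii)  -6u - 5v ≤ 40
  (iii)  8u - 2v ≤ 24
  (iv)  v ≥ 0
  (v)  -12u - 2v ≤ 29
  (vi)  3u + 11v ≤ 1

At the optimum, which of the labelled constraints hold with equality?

Vertices and W = 3u + 9v:
  (0, 0) → W = 0
  (0, 1/11) → W = 9/11
  (1/3, 0) → W = 1

The minimum is at (0, 0). Substituting into each constraint, equality holds for (i) and (iv); the remaining constraints have slack.

(i) and (iv)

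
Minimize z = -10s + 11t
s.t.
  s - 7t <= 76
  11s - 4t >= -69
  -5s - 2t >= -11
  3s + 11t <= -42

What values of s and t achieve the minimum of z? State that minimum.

Feasible corners and z = -10s + 11t:
  (-787/73, -905/73) → z = -2085/73
  (229/37, -369/37) → z = -6349/37
  (-927/133, -255/133) → z = 6465/133
  (205/49, -243/49) → z = -4723/49

The binding constraints are s - 7t = 76 and -5s - 2t = -11.
Solving simultaneously gives s = 229/37, t = -369/37.

s = 229/37, t = -369/37, minimum z = -6349/37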